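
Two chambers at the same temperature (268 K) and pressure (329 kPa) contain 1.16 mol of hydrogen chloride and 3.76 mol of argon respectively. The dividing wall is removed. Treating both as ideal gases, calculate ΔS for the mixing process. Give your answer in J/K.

Mole fractions: x_A = 1.16/4.92 = 0.236, x_B = 0.764.
ΔS_mix = −R(n_A ln x_A + n_B ln x_B) = −8.314 × (1.16 ln 0.236 + 3.76 ln 0.764) = 22.3 J/K.

ΔS_mix = 22.3 J/K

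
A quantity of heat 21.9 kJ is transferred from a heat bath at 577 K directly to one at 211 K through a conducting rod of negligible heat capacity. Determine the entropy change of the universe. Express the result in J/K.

ΔS_hot = −Q/T_H = −21900/577 = -37.95 J/K and ΔS_cold = +Q/T_C = 21900/211 = 103.8 J/K.
ΔS_total = -37.95 + 103.8 = 65.8 J/K, positive as the second law requires.

ΔS_total = 65.8 J/K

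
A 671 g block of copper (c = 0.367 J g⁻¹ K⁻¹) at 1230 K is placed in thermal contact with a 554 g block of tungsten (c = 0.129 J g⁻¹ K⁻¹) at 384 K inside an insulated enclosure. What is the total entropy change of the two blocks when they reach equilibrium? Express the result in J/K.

ΔS_total = 29.8 J/K

Energy balance: T_f = (m₁c₁T₁ + m₂c₂T₂)/(m₁c₁ + m₂c₂) = 1039.7 K.
ΔS₁ = m₁c₁ ln(T_f/T₁) = 246.257 × ln(1039.7/1230) = -41.39 J/K.
ΔS₂ = m₂c₂ ln(T_f/T₂) = 71.466 × ln(1039.7/384) = 71.18 J/K.
ΔS_total = -41.39 + 71.18 = 29.8 J/K.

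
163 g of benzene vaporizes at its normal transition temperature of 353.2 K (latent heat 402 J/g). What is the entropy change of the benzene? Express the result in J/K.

ΔS = 186 J/K

Heat absorbed by the substance: Q = mL = 163 × 402 = 65526 J.
At constant T, ΔS = Q_rev/T = 65526 / 353.2 = 186 J/K.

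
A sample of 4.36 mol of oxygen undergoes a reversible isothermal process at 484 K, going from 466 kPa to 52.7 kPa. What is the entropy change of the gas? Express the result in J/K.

ΔS_gas = 79 J/K

For an isothermal ideal gas ΔS_gas = nR ln(P₁/P₂) = 4.36 × 8.314 × ln(466/52.7) = 79 J/K.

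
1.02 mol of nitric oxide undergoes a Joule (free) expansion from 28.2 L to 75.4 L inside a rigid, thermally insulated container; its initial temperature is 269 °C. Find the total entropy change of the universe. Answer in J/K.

For an ideal gas in free expansion Q = 0 and W = 0, so T is unchanged.
Entropy is a state function; using a reversible isothermal path, ΔS_gas = nR ln(V₂/V₁) = 1.02 × 8.314 × ln(75.4/28.2) = 8.34 J/K.
The insulated surroundings exchange no heat, so ΔS_surr = 0 and ΔS_universe = ΔS_gas.

ΔS_universe = 8.34 J/K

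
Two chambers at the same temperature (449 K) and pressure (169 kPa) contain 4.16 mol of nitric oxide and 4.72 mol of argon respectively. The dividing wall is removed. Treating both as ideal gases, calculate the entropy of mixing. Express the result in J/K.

ΔS_mix = 51 J/K

Mole fractions: x_A = 4.16/8.88 = 0.468, x_B = 0.532.
ΔS_mix = −R(n_A ln x_A + n_B ln x_B) = −8.314 × (4.16 ln 0.468 + 4.72 ln 0.532) = 51 J/K.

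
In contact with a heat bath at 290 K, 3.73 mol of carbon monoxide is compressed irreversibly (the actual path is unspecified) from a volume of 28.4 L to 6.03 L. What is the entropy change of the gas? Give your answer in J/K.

Entropy is a state function, so ΔS_gas depends only on the end states.
For an isothermal ideal gas ΔS_gas = nR ln(V₂/V₁) = 3.73 × 8.314 × ln(6.03/28.4) = -48.1 J/K.

ΔS_gas = -48.1 J/K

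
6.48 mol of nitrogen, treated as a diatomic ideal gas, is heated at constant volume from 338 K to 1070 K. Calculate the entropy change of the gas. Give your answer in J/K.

At constant volume, ΔS = nC_V ln(T₂/T₁) with C_V = 5R/2 = 20.79 J mol⁻¹ K⁻¹.
ΔS = 6.48 × 20.79 × ln(1070/338) = 155 J/K.

ΔS = 155 J/K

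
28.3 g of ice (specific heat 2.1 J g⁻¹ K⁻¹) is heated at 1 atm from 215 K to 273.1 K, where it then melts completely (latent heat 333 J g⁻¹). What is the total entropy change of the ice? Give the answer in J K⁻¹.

ΔS = 48.7 J/K

Warming step: ΔS₁ = m c ln(T_tr/T_i) = 28.3 × 2.1 × ln(273.1/215) = 14.22 J/K.
Phase change: ΔS₂ = +mL/T_tr = 28.3 × 333 / 273.1 = 34.51 J/K.
ΔS_total = (14.22) + (34.51) = 48.7 J/K.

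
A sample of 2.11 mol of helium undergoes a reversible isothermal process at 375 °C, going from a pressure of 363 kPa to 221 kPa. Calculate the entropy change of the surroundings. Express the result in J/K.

For an isothermal ideal gas ΔS_gas = nR ln(P₁/P₂) = 2.11 × 8.314 × ln(363/221) = 8.71 J/K.
The process is reversible, so ΔS_surr = −ΔS_gas = -8.71 J/K and ΔS_universe = 0.

ΔS_surr = -8.71 J/K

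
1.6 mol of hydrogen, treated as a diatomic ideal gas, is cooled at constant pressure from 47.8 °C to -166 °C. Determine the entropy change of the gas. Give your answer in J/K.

In kelvin: T₁ = 320.95 K, T₂ = 107.15 K. At constant pressure, ΔS = nC_p ln(T₂/T₁) with C_p = 7R/2 = 29.1 J mol⁻¹ K⁻¹.
ΔS = 1.6 × 29.1 × ln(107.15/320.95) = -51.1 J/K.

ΔS = -51.1 J/K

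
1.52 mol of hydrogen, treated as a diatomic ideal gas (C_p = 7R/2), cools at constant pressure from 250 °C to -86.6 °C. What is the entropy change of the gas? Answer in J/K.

In kelvin: T₁ = 523.15 K, T₂ = 186.55 K. At constant pressure, ΔS = nC_p ln(T₂/T₁) with C_p = 7R/2 = 29.1 J mol⁻¹ K⁻¹.
ΔS = 1.52 × 29.1 × ln(186.55/523.15) = -45.6 J/K.

ΔS = -45.6 J/K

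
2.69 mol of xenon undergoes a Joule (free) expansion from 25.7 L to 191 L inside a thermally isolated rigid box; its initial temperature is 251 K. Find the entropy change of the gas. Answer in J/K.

No heat is exchanged and no work is done, so the ideal-gas temperature stays constant.
Entropy is a state function; using a reversible isothermal path, ΔS_gas = nR ln(V₂/V₁) = 2.69 × 8.314 × ln(191/25.7) = 44.9 J/K.

ΔS_gas = 44.9 J/K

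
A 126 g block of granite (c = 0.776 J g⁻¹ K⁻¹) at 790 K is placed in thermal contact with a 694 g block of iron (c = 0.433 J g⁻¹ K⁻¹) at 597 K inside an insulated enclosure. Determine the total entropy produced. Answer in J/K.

Energy balance: T_f = (m₁c₁T₁ + m₂c₂T₂)/(m₁c₁ + m₂c₂) = 644.38 K.
ΔS₁ = m₁c₁ ln(T_f/T₁) = 97.776 × ln(644.38/790) = -19.92 J/K.
ΔS₂ = m₂c₂ ln(T_f/T₂) = 300.502 × ln(644.38/597) = 22.95 J/K.
ΔS_total = -19.92 + 22.95 = 3.03 J/K.

ΔS_total = 3.03 J/K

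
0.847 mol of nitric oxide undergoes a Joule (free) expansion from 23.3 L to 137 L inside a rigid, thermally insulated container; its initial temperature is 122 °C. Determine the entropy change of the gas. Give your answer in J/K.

No heat is exchanged and no work is done, so the ideal-gas temperature stays constant.
Entropy is a state function; using a reversible isothermal path, ΔS_gas = nR ln(V₂/V₁) = 0.847 × 8.314 × ln(137/23.3) = 12.5 J/K.

ΔS_gas = 12.5 J/K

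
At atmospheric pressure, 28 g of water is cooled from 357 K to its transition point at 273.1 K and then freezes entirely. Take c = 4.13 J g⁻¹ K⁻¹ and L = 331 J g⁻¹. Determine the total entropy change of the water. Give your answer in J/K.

Cooling step: ΔS₁ = m c ln(T_tr/T_i) = 28 × 4.13 × ln(273.1/357) = -30.98 J/K.
Phase change: ΔS₂ = −mL/T_tr = −28 × 331 / 273.1 = -33.94 J/K.
ΔS_total = (-30.98) + (-33.94) = -64.9 J/K.

ΔS = -64.9 J/K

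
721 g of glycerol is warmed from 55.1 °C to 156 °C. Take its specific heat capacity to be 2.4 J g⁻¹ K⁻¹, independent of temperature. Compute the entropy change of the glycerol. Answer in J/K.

ΔS = 464 J/K

In kelvin: T₁ = 328.25 K, T₂ = 429.15 K. ΔS = ∫dQ_rev/T = m c ln(T₂/T₁) = 721 × 2.4 × ln(429.15/328.25) = 464 J/K.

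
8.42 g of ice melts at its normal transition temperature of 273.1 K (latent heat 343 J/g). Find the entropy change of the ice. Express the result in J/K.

Heat absorbed by the substance: Q = mL = 8.42 × 343 = 2888.06 J.
At constant T, ΔS = Q_rev/T = 2888.06 / 273.1 = 10.6 J/K.

ΔS = 10.6 J/K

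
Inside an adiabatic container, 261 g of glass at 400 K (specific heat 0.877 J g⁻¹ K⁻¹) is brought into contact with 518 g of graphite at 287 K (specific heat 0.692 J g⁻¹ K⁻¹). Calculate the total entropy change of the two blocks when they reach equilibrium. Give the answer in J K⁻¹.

ΔS_total = 7.85 J/K

Energy balance: T_f = (m₁c₁T₁ + m₂c₂T₂)/(m₁c₁ + m₂c₂) = 331.04 K.
ΔS₁ = m₁c₁ ln(T_f/T₁) = 228.897 × ln(331.04/400) = -43.32 J/K.
ΔS₂ = m₂c₂ ln(T_f/T₂) = 358.456 × ln(331.04/287) = 51.17 J/K.
ΔS_total = -43.32 + 51.17 = 7.85 J/K.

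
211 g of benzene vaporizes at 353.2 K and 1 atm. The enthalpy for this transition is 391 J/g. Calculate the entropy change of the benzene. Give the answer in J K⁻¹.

ΔS = 234 J/K

Heat absorbed by the substance: Q = mL = 211 × 391 = 82501 J.
At constant T, ΔS = Q_rev/T = 82501 / 353.2 = 234 J/K.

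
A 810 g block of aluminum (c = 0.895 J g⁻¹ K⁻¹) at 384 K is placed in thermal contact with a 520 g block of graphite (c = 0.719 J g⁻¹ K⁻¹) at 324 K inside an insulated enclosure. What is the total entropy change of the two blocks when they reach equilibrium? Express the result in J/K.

Energy balance: T_f = (m₁c₁T₁ + m₂c₂T₂)/(m₁c₁ + m₂c₂) = 363.58 K.
ΔS₁ = m₁c₁ ln(T_f/T₁) = 724.95 × ln(363.58/384) = -39.604 J/K.
ΔS₂ = m₂c₂ ln(T_f/T₂) = 373.88 × ln(363.58/324) = 43.097 J/K.
ΔS_total = -39.604 + 43.097 = 3.49 J/K.

ΔS_total = 3.49 J/K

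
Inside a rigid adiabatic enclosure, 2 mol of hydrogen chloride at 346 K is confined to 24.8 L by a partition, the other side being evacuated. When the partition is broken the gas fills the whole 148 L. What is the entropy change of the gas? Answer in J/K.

For an ideal gas in free expansion Q = 0 and W = 0, so T is unchanged.
Entropy is a state function; using a reversible isothermal path, ΔS_gas = nR ln(V₂/V₁) = 2 × 8.314 × ln(148/24.8) = 29.7 J/K.

ΔS_gas = 29.7 J/K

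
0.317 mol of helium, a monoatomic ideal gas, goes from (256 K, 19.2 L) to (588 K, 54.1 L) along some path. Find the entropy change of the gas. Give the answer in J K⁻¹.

ΔS = 6.02 J/K

Entropy is a state function: ΔS = nC_V ln(T₂/T₁) + nR ln(V₂/V₁), with C_V = 3R/2 = 12.47 J mol⁻¹ K⁻¹ for a monoatomic ideal gas.
ΔS = 0.317 × [12.47 × ln(588/256) + 8.314 × ln(54.1/19.2)] = 6.02 J/K.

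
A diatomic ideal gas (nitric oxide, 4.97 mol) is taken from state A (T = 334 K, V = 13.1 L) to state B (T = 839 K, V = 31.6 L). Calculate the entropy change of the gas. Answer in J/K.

ΔS = 132 J/K

Entropy is a state function: ΔS = nC_V ln(T₂/T₁) + nR ln(V₂/V₁), with C_V = 5R/2 = 20.79 J mol⁻¹ K⁻¹ for a diatomic ideal gas.
ΔS = 4.97 × [20.79 × ln(839/334) + 8.314 × ln(31.6/13.1)] = 132 J/K.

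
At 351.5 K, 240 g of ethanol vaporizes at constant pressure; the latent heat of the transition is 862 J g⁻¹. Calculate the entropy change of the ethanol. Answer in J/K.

ΔS = 589 J/K

Heat absorbed by the substance: Q = mL = 240 × 862 = 206880 J.
At constant T, ΔS = Q_rev/T = 206880 / 351.5 = 589 J/K.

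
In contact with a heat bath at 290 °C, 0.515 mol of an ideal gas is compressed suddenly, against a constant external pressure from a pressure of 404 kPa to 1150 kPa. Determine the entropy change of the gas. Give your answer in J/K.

Entropy is a state function, so ΔS_gas depends only on the end states.
For an isothermal ideal gas ΔS_gas = nR ln(P₁/P₂) = 0.515 × 8.314 × ln(404/1150) = -4.48 J/K.

ΔS_gas = -4.48 J/K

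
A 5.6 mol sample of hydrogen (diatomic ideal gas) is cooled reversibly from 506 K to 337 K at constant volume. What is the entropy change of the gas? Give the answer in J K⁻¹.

At constant volume, ΔS = nC_V ln(T₂/T₁) with C_V = 5R/2 = 20.79 J mol⁻¹ K⁻¹.
ΔS = 5.6 × 20.79 × ln(337/506) = -47.3 J/K.

ΔS = -47.3 J/K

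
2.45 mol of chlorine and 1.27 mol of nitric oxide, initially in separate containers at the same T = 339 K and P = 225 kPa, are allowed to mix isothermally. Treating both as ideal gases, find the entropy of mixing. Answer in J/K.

ΔS_mix = 19.9 J/K

Mole fractions: x_A = 2.45/3.72 = 0.659, x_B = 0.341.
ΔS_mix = −R(n_A ln x_A + n_B ln x_B) = −8.314 × (2.45 ln 0.659 + 1.27 ln 0.341) = 19.9 J/K.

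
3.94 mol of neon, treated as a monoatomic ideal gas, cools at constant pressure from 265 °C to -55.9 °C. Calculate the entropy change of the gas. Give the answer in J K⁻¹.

In kelvin: T₁ = 538.15 K, T₂ = 217.25 K. At constant pressure, ΔS = nC_p ln(T₂/T₁) with C_p = 5R/2 = 20.79 J mol⁻¹ K⁻¹.
ΔS = 3.94 × 20.79 × ln(217.25/538.15) = -74.3 J/K.

ΔS = -74.3 J/K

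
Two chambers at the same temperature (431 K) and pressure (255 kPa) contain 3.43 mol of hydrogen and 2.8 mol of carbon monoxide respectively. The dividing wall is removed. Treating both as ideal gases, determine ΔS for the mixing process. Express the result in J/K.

Mole fractions: x_A = 3.43/6.23 = 0.551, x_B = 0.449.
ΔS_mix = −R(n_A ln x_A + n_B ln x_B) = −8.314 × (3.43 ln 0.551 + 2.8 ln 0.449) = 35.6 J/K.

ΔS_mix = 35.6 J/K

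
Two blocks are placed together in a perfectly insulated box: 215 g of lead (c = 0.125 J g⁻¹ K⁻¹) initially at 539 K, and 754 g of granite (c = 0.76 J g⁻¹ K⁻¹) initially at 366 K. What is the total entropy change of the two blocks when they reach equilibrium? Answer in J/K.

ΔS_total = 2.17 J/K

Energy balance: T_f = (m₁c₁T₁ + m₂c₂T₂)/(m₁c₁ + m₂c₂) = 373.75 K.
ΔS₁ = m₁c₁ ln(T_f/T₁) = 26.875 × ln(373.75/539) = -9.84 J/K.
ΔS₂ = m₂c₂ ln(T_f/T₂) = 573.04 × ln(373.75/366) = 12.01 J/K.
ΔS_total = -9.84 + 12.01 = 2.17 J/K.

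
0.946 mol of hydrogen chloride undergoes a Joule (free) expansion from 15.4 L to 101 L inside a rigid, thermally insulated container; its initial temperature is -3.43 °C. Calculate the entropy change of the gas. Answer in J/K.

No heat is exchanged and no work is done, so the ideal-gas temperature stays constant.
Entropy is a state function; using a reversible isothermal path, ΔS_gas = nR ln(V₂/V₁) = 0.946 × 8.314 × ln(101/15.4) = 14.8 J/K.

ΔS_gas = 14.8 J/K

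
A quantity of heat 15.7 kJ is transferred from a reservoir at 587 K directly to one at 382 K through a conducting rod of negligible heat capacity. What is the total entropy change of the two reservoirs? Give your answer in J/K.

ΔS_total = 14.4 J/K

ΔS_hot = −Q/T_H = −15700/587 = -26.75 J/K and ΔS_cold = +Q/T_C = 15700/382 = 41.1 J/K.
ΔS_total = -26.75 + 41.1 = 14.4 J/K, positive as the second law requires.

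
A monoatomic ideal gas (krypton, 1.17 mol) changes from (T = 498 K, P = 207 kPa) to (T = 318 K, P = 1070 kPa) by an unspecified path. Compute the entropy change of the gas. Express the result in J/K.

ΔS = nC_p ln(T₂/T₁) − nR ln(P₂/P₁), with C_p = 5R/2 = 20.79 J mol⁻¹ K⁻¹ for a monoatomic ideal gas.
ΔS = 1.17 × [20.79 × ln(318/498) − 8.314 × ln(1070/207)] = -26.9 J/K.

ΔS = -26.9 J/K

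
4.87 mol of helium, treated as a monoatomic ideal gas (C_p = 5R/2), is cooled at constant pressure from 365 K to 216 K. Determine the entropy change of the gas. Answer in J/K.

ΔS = -53.1 J/K

At constant pressure, ΔS = nC_p ln(T₂/T₁) with C_p = 5R/2 = 20.79 J mol⁻¹ K⁻¹.
ΔS = 4.87 × 20.79 × ln(216/365) = -53.1 J/K.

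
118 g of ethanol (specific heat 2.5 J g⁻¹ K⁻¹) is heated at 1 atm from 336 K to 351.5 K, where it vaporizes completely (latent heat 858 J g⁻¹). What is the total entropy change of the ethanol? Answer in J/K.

Warming step: ΔS₁ = m c ln(T_tr/T_i) = 118 × 2.5 × ln(351.5/336) = 13.3 J/K.
Phase change: ΔS₂ = +mL/T_tr = 118 × 858 / 351.5 = 288 J/K.
ΔS_total = (13.3) + (288) = 301 J/K.

ΔS = 301 J/K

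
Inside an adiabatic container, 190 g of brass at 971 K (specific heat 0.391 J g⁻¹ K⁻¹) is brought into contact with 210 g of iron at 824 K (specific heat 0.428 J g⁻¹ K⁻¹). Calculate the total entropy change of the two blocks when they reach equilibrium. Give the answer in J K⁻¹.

Energy balance: T_f = (m₁c₁T₁ + m₂c₂T₂)/(m₁c₁ + m₂c₂) = 890.52 K.
ΔS₁ = m₁c₁ ln(T_f/T₁) = 74.29 × ln(890.52/971) = -6.428 J/K.
ΔS₂ = m₂c₂ ln(T_f/T₂) = 89.88 × ln(890.52/824) = 6.978 J/K.
ΔS_total = -6.428 + 6.978 = 0.55 J/K.

ΔS_total = 0.55 J/K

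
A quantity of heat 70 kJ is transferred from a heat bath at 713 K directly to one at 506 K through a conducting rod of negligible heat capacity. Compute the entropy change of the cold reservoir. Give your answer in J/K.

The cold reservoir gains heat Q, so ΔS_cold = +Q/T_C = 70000/506 = 138 J/K.

ΔS_cold = 138 J/K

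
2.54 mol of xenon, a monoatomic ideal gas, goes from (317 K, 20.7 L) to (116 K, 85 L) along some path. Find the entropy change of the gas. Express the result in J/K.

ΔS = -2.02 J/K

Entropy is a state function: ΔS = nC_V ln(T₂/T₁) + nR ln(V₂/V₁), with C_V = 3R/2 = 12.47 J mol⁻¹ K⁻¹ for a monoatomic ideal gas.
ΔS = 2.54 × [12.47 × ln(116/317) + 8.314 × ln(85/20.7)] = -2.02 J/K.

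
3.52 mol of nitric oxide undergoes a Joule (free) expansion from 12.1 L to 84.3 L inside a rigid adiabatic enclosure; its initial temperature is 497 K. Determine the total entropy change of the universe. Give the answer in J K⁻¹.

No heat is exchanged and no work is done, so the ideal-gas temperature stays constant.
Entropy is a state function; using a reversible isothermal path, ΔS_gas = nR ln(V₂/V₁) = 3.52 × 8.314 × ln(84.3/12.1) = 56.8 J/K.
The insulated surroundings exchange no heat, so ΔS_surr = 0 and ΔS_universe = ΔS_gas.

ΔS_universe = 56.8 J/K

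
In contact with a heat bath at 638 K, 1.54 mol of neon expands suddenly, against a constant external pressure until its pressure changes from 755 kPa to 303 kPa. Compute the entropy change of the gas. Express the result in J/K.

ΔS_gas = 11.7 J/K

Entropy is a state function, so ΔS_gas depends only on the end states.
For an isothermal ideal gas ΔS_gas = nR ln(P₁/P₂) = 1.54 × 8.314 × ln(755/303) = 11.7 J/K.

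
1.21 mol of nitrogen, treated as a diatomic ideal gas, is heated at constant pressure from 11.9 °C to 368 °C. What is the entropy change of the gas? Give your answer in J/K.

ΔS = 28.5 J/K

In kelvin: T₁ = 285.05 K, T₂ = 641.15 K. At constant pressure, ΔS = nC_p ln(T₂/T₁) with C_p = 7R/2 = 29.1 J mol⁻¹ K⁻¹.
ΔS = 1.21 × 29.1 × ln(641.15/285.05) = 28.5 J/K.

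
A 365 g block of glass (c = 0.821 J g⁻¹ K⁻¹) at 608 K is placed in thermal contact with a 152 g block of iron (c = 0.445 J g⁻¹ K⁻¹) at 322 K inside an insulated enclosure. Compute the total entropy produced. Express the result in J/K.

Energy balance: T_f = (m₁c₁T₁ + m₂c₂T₂)/(m₁c₁ + m₂c₂) = 555.33 K.
ΔS₁ = m₁c₁ ln(T_f/T₁) = 299.665 × ln(555.33/608) = -27.15 J/K.
ΔS₂ = m₂c₂ ln(T_f/T₂) = 67.64 × ln(555.33/322) = 36.86 J/K.
ΔS_total = -27.15 + 36.86 = 9.71 J/K.

ΔS_total = 9.71 J/K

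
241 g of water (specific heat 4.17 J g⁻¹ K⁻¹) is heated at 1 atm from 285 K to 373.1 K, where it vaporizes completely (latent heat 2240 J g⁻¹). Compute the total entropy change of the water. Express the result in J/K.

Warming step: ΔS₁ = m c ln(T_tr/T_i) = 241 × 4.17 × ln(373.1/285) = 270.7 J/K.
Phase change: ΔS₂ = +mL/T_tr = 241 × 2240 / 373.1 = 1447 J/K.
ΔS_total = (270.7) + (1447) = 1720 J/K.

ΔS = 1720 J/K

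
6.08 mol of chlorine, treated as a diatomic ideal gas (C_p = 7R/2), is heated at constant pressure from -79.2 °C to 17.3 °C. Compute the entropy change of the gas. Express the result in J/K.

ΔS = 71.4 J/K

In kelvin: T₁ = 193.95 K, T₂ = 290.45 K. At constant pressure, ΔS = nC_p ln(T₂/T₁) with C_p = 7R/2 = 29.1 J mol⁻¹ K⁻¹.
ΔS = 6.08 × 29.1 × ln(290.45/193.95) = 71.4 J/K.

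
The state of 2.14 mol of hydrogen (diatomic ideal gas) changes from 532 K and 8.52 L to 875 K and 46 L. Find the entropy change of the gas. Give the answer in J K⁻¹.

ΔS = 52.1 J/K

Entropy is a state function: ΔS = nC_V ln(T₂/T₁) + nR ln(V₂/V₁), with C_V = 5R/2 = 20.79 J mol⁻¹ K⁻¹ for a diatomic ideal gas.
ΔS = 2.14 × [20.79 × ln(875/532) + 8.314 × ln(46/8.52)] = 52.1 J/K.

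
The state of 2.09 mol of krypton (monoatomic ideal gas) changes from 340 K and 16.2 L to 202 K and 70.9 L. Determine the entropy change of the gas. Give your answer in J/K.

Entropy is a state function: ΔS = nC_V ln(T₂/T₁) + nR ln(V₂/V₁), with C_V = 3R/2 = 12.47 J mol⁻¹ K⁻¹ for a monoatomic ideal gas.
ΔS = 2.09 × [12.47 × ln(202/340) + 8.314 × ln(70.9/16.2)] = 12.1 J/K.

ΔS = 12.1 J/K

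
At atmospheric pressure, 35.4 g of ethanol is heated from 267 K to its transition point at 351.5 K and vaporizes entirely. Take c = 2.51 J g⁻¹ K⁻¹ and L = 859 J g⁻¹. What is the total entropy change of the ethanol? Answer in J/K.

Warming step: ΔS₁ = m c ln(T_tr/T_i) = 35.4 × 2.51 × ln(351.5/267) = 24.43 J/K.
Phase change: ΔS₂ = +mL/T_tr = 35.4 × 859 / 351.5 = 86.51 J/K.
ΔS_total = (24.43) + (86.51) = 111 J/K.

ΔS = 111 J/K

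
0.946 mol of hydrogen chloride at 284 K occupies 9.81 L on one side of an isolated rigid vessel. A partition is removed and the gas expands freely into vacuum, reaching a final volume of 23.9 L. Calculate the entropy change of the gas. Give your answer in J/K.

ΔS_gas = 7 J/K

No heat is exchanged and no work is done, so the ideal-gas temperature stays constant.
Entropy is a state function; using a reversible isothermal path, ΔS_gas = nR ln(V₂/V₁) = 0.946 × 8.314 × ln(23.9/9.81) = 7 J/K.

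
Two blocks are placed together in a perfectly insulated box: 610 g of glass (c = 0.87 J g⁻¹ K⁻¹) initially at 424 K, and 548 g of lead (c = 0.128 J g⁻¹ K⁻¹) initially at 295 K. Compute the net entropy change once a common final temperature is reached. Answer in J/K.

Energy balance: T_f = (m₁c₁T₁ + m₂c₂T₂)/(m₁c₁ + m₂c₂) = 408.94 K.
ΔS₁ = m₁c₁ ln(T_f/T₁) = 530.7 × ln(408.94/424) = -19.19 J/K.
ΔS₂ = m₂c₂ ln(T_f/T₂) = 70.144 × ln(408.94/295) = 22.91 J/K.
ΔS_total = -19.19 + 22.91 = 3.72 J/K.

ΔS_total = 3.72 J/K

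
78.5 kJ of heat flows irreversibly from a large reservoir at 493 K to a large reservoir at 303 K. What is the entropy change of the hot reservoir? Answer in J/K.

ΔS_hot = -159 J/K

The hot reservoir loses heat Q, so ΔS_hot = −Q/T_H = −78500/493 = -159 J/K.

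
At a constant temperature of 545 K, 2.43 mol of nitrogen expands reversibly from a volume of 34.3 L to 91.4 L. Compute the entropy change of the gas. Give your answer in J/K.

For an isothermal ideal gas ΔS_gas = nR ln(V₂/V₁) = 2.43 × 8.314 × ln(91.4/34.3) = 19.8 J/K.

ΔS_gas = 19.8 J/K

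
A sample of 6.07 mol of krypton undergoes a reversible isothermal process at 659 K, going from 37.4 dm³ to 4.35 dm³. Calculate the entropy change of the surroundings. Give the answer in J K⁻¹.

For an isothermal ideal gas ΔS_gas = nR ln(V₂/V₁) = 6.07 × 8.314 × ln(4.35/37.4) = -109 J/K.
The process is reversible, so ΔS_surr = −ΔS_gas = 109 J/K and ΔS_universe = 0.

ΔS_surr = 109 J/K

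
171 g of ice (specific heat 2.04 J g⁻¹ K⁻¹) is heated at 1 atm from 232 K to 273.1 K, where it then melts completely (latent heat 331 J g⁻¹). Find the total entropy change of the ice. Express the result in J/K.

Warming step: ΔS₁ = m c ln(T_tr/T_i) = 171 × 2.04 × ln(273.1/232) = 56.9 J/K.
Phase change: ΔS₂ = +mL/T_tr = 171 × 331 / 273.1 = 207.3 J/K.
ΔS_total = (56.9) + (207.3) = 264 J/K.

ΔS = 264 J/K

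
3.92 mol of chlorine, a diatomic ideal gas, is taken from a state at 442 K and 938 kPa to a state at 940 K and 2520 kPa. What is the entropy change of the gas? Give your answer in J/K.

ΔS = 53.9 J/K

ΔS = nC_p ln(T₂/T₁) − nR ln(P₂/P₁), with C_p = 7R/2 = 29.1 J mol⁻¹ K⁻¹ for a diatomic ideal gas.
ΔS = 3.92 × [29.1 × ln(940/442) − 8.314 × ln(2520/938)] = 53.9 J/K.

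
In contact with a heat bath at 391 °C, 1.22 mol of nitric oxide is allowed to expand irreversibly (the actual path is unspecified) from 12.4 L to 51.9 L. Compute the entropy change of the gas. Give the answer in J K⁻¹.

ΔS_gas = 14.5 J/K

Entropy is a state function, so ΔS_gas depends only on the end states.
For an isothermal ideal gas ΔS_gas = nR ln(V₂/V₁) = 1.22 × 8.314 × ln(51.9/12.4) = 14.5 J/K.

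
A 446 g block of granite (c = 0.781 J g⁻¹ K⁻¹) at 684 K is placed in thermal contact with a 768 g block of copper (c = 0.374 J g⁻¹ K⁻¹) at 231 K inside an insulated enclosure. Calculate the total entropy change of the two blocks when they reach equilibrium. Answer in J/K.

Energy balance: T_f = (m₁c₁T₁ + m₂c₂T₂)/(m₁c₁ + m₂c₂) = 479.27 K.
ΔS₁ = m₁c₁ ln(T_f/T₁) = 348.326 × ln(479.27/684) = -123.9 J/K.
ΔS₂ = m₂c₂ ln(T_f/T₂) = 287.232 × ln(479.27/231) = 209.6 J/K.
ΔS_total = -123.9 + 209.6 = 85.7 J/K.

ΔS_total = 85.7 J/K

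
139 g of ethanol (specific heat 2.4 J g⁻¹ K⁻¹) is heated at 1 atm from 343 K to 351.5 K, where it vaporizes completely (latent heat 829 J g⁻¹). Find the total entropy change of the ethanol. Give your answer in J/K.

ΔS = 336 J/K

Warming step: ΔS₁ = m c ln(T_tr/T_i) = 139 × 2.4 × ln(351.5/343) = 8.166 J/K.
Phase change: ΔS₂ = +mL/T_tr = 139 × 829 / 351.5 = 327.8 J/K.
ΔS_total = (8.166) + (327.8) = 336 J/K.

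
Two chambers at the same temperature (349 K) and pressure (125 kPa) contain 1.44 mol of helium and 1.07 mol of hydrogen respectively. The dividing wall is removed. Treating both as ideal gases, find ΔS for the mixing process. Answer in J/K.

ΔS_mix = 14.2 J/K

Mole fractions: x_A = 1.44/2.51 = 0.574, x_B = 0.426.
ΔS_mix = −R(n_A ln x_A + n_B ln x_B) = −8.314 × (1.44 ln 0.574 + 1.07 ln 0.426) = 14.2 J/K.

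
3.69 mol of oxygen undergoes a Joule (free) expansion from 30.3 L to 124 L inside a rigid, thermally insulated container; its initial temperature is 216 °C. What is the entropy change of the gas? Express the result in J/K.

For an ideal gas in free expansion Q = 0 and W = 0, so T is unchanged.
Entropy is a state function; using a reversible isothermal path, ΔS_gas = nR ln(V₂/V₁) = 3.69 × 8.314 × ln(124/30.3) = 43.2 J/K.

ΔS_gas = 43.2 J/K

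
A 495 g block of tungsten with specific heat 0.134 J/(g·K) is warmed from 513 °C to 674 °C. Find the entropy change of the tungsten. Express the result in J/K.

In kelvin: T₁ = 786.15 K, T₂ = 947.15 K. ΔS = ∫dQ_rev/T = m c ln(T₂/T₁) = 495 × 0.134 × ln(947.15/786.15) = 12.4 J/K.

ΔS = 12.4 J/K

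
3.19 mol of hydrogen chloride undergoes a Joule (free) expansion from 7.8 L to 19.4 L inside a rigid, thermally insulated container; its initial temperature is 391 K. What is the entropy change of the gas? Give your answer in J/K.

ΔS_gas = 24.2 J/K

No heat is exchanged and no work is done, so the ideal-gas temperature stays constant.
Entropy is a state function; using a reversible isothermal path, ΔS_gas = nR ln(V₂/V₁) = 3.19 × 8.314 × ln(19.4/7.8) = 24.2 J/K.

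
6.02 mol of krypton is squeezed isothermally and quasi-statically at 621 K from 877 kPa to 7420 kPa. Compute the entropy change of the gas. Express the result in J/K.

ΔS_gas = -107 J/K

For an isothermal ideal gas ΔS_gas = nR ln(P₁/P₂) = 6.02 × 8.314 × ln(877/7420) = -107 J/K.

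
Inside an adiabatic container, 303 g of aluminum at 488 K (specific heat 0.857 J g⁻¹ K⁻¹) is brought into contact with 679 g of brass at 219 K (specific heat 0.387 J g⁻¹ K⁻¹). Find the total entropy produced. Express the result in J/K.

Energy balance: T_f = (m₁c₁T₁ + m₂c₂T₂)/(m₁c₁ + m₂c₂) = 352.7 K.
ΔS₁ = m₁c₁ ln(T_f/T₁) = 259.671 × ln(352.7/488) = -84.31 J/K.
ΔS₂ = m₂c₂ ln(T_f/T₂) = 262.773 × ln(352.7/219) = 125.2 J/K.
ΔS_total = -84.31 + 125.2 = 40.9 J/K.

ΔS_total = 40.9 J/K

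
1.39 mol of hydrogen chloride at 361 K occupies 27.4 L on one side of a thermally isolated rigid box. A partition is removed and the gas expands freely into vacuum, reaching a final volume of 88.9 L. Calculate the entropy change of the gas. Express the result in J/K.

No heat is exchanged and no work is done, so the ideal-gas temperature stays constant.
Entropy is a state function; using a reversible isothermal path, ΔS_gas = nR ln(V₂/V₁) = 1.39 × 8.314 × ln(88.9/27.4) = 13.6 J/K.

ΔS_gas = 13.6 J/K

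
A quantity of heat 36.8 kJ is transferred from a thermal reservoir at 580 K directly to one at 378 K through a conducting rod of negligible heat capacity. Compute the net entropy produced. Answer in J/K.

ΔS_total = 33.9 J/K

ΔS_hot = −Q/T_H = −36800/580 = -63.45 J/K and ΔS_cold = +Q/T_C = 36800/378 = 97.35 J/K.
ΔS_total = -63.45 + 97.35 = 33.9 J/K, positive as the second law requires.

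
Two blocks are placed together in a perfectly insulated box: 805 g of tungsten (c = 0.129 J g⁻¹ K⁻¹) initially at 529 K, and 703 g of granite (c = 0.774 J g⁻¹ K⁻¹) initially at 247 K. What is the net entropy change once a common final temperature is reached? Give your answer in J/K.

ΔS_total = 29.8 J/K

Energy balance: T_f = (m₁c₁T₁ + m₂c₂T₂)/(m₁c₁ + m₂c₂) = 292.19 K.
ΔS₁ = m₁c₁ ln(T_f/T₁) = 103.845 × ln(292.19/529) = -61.64 J/K.
ΔS₂ = m₂c₂ ln(T_f/T₂) = 544.122 × ln(292.19/247) = 91.43 J/K.
ΔS_total = -61.64 + 91.43 = 29.8 J/K.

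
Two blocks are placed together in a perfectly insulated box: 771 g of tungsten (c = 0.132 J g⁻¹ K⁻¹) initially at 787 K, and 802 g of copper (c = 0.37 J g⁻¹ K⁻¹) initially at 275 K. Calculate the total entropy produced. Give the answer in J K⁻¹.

ΔS_total = 48 J/K

Energy balance: T_f = (m₁c₁T₁ + m₂c₂T₂)/(m₁c₁ + m₂c₂) = 405.75 K.
ΔS₁ = m₁c₁ ln(T_f/T₁) = 101.772 × ln(405.75/787) = -67.42 J/K.
ΔS₂ = m₂c₂ ln(T_f/T₂) = 296.74 × ln(405.75/275) = 115.4 J/K.
ΔS_total = -67.42 + 115.4 = 48 J/K.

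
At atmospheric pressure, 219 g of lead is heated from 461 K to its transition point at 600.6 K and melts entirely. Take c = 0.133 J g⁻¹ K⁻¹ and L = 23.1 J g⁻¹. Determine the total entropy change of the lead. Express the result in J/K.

ΔS = 16.1 J/K

Warming step: ΔS₁ = m c ln(T_tr/T_i) = 219 × 0.133 × ln(600.6/461) = 7.705 J/K.
Phase change: ΔS₂ = +mL/T_tr = 219 × 23.1 / 600.6 = 8.423 J/K.
ΔS_total = (7.705) + (8.423) = 16.1 J/K.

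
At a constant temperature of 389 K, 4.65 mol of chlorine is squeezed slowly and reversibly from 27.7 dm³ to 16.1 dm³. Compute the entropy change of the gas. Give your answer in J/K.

ΔS_gas = -21 J/K

For an isothermal ideal gas ΔS_gas = nR ln(V₂/V₁) = 4.65 × 8.314 × ln(16.1/27.7) = -21 J/K.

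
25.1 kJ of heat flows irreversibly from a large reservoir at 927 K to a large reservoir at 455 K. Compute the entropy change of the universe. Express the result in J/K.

ΔS_hot = −Q/T_H = −25100/927 = -27.08 J/K and ΔS_cold = +Q/T_C = 25100/455 = 55.16 J/K.
ΔS_total = -27.08 + 55.16 = 28.1 J/K, positive as the second law requires.

ΔS_total = 28.1 J/K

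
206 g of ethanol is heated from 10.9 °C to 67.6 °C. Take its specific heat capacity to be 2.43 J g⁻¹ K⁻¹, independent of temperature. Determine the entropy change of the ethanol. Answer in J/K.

In kelvin: T₁ = 284.05 K, T₂ = 340.75 K. ΔS = ∫dQ_rev/T = m c ln(T₂/T₁) = 206 × 2.43 × ln(340.75/284.05) = 91.1 J/K.

ΔS = 91.1 J/K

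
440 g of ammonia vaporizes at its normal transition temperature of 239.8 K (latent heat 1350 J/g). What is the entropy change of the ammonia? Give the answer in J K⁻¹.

ΔS = 2480 J/K

Heat absorbed by the substance: Q = mL = 440 × 1350 = 594000 J.
At constant T, ΔS = Q_rev/T = 594000 / 239.8 = 2480 J/K.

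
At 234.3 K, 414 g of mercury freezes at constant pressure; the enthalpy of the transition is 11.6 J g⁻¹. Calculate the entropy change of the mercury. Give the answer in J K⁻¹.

ΔS = -20.5 J/K

Heat released by the substance: Q = −mL = −414 × 11.6 = −4802.4 J.
At constant T, ΔS = Q_rev/T = −4802.4 / 234.3 = -20.5 J/K.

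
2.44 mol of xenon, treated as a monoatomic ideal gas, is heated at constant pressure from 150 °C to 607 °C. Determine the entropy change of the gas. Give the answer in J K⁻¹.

In kelvin: T₁ = 423.15 K, T₂ = 880.15 K. At constant pressure, ΔS = nC_p ln(T₂/T₁) with C_p = 5R/2 = 20.79 J mol⁻¹ K⁻¹.
ΔS = 2.44 × 20.79 × ln(880.15/423.15) = 37.1 J/K.

ΔS = 37.1 J/K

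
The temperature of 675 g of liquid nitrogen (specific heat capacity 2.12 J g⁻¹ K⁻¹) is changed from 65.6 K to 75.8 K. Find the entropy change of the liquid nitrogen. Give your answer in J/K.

ΔS = 207 J/K

ΔS = ∫dQ_rev/T = m c ln(T₂/T₁) = 675 × 2.12 × ln(75.8/65.6) = 207 J/K.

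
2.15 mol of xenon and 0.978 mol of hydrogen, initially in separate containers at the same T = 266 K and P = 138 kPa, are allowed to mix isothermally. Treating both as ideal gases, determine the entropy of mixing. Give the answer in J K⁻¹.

ΔS_mix = 16.2 J/K

Mole fractions: x_A = 2.15/3.13 = 0.687, x_B = 0.313.
ΔS_mix = −R(n_A ln x_A + n_B ln x_B) = −8.314 × (2.15 ln 0.687 + 0.978 ln 0.313) = 16.2 J/K.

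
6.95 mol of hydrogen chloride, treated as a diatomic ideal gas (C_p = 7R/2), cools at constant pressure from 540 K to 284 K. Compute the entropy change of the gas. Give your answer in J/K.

ΔS = -130 J/K

At constant pressure, ΔS = nC_p ln(T₂/T₁) with C_p = 7R/2 = 29.1 J mol⁻¹ K⁻¹.
ΔS = 6.95 × 29.1 × ln(284/540) = -130 J/K.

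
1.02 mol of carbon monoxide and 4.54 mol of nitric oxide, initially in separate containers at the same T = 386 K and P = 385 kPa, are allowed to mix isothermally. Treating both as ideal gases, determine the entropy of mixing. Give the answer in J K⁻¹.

Mole fractions: x_A = 1.02/5.56 = 0.183, x_B = 0.817.
ΔS_mix = −R(n_A ln x_A + n_B ln x_B) = −8.314 × (1.02 ln 0.183 + 4.54 ln 0.817) = 22 J/K.

ΔS_mix = 22 J/K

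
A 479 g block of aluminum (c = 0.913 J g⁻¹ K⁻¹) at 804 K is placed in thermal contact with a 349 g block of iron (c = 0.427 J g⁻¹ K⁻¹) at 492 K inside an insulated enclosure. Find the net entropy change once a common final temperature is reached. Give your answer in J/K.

ΔS_total = 12.3 J/K

Energy balance: T_f = (m₁c₁T₁ + m₂c₂T₂)/(m₁c₁ + m₂c₂) = 724.7 K.
ΔS₁ = m₁c₁ ln(T_f/T₁) = 437.327 × ln(724.7/804) = -45.41 J/K.
ΔS₂ = m₂c₂ ln(T_f/T₂) = 149.023 × ln(724.7/492) = 57.71 J/K.
ΔS_total = -45.41 + 57.71 = 12.3 J/K.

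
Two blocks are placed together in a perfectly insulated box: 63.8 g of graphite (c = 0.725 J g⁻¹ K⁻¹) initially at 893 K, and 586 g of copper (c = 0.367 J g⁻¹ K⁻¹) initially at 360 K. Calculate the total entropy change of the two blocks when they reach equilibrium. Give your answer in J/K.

Energy balance: T_f = (m₁c₁T₁ + m₂c₂T₂)/(m₁c₁ + m₂c₂) = 454.34 K.
ΔS₁ = m₁c₁ ln(T_f/T₁) = 46.255 × ln(454.34/893) = -31.26 J/K.
ΔS₂ = m₂c₂ ln(T_f/T₂) = 215.062 × ln(454.34/360) = 50.06 J/K.
ΔS_total = -31.26 + 50.06 = 18.8 J/K.

ΔS_total = 18.8 J/K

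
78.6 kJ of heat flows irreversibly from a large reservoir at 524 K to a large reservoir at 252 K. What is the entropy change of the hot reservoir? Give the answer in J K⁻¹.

The hot reservoir loses heat Q, so ΔS_hot = −Q/T_H = −78600/524 = -150 J/K.

ΔS_hot = -150 J/K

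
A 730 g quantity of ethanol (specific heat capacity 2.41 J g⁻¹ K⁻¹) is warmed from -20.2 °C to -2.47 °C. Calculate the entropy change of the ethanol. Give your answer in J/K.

ΔS = 119 J/K

In kelvin: T₁ = 252.95 K, T₂ = 270.68 K. ΔS = ∫dQ_rev/T = m c ln(T₂/T₁) = 730 × 2.41 × ln(270.68/252.95) = 119 J/K.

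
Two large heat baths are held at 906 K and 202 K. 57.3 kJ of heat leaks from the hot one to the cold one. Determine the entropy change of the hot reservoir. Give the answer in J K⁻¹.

ΔS_hot = -63.2 J/K

The hot reservoir loses heat Q, so ΔS_hot = −Q/T_H = −57300/906 = -63.2 J/K.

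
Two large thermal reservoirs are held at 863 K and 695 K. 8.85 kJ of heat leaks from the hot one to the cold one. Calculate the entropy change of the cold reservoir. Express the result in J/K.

ΔS_cold = 12.7 J/K

The cold reservoir gains heat Q, so ΔS_cold = +Q/T_C = 8850/695 = 12.7 J/K.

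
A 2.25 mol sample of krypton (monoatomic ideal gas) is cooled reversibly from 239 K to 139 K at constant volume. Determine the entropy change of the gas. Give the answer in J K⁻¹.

At constant volume, ΔS = nC_V ln(T₂/T₁) with C_V = 3R/2 = 12.47 J mol⁻¹ K⁻¹.
ΔS = 2.25 × 12.47 × ln(139/239) = -15.2 J/K.

ΔS = -15.2 J/K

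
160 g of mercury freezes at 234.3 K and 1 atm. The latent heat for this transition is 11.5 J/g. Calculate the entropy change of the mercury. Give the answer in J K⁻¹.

Heat released by the substance: Q = −mL = −160 × 11.5 = −1840 J.
At constant T, ΔS = Q_rev/T = −1840 / 234.3 = -7.85 J/K.

ΔS = -7.85 J/K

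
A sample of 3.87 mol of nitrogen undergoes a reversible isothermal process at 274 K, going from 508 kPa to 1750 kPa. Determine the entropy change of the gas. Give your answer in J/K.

ΔS_gas = -39.8 J/K

For an isothermal ideal gas ΔS_gas = nR ln(P₁/P₂) = 3.87 × 8.314 × ln(508/1750) = -39.8 J/K.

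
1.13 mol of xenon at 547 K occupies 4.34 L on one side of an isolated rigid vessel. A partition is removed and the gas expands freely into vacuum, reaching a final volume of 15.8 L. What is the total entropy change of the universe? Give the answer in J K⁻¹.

ΔS_universe = 12.1 J/K

No heat is exchanged and no work is done, so the ideal-gas temperature stays constant.
Entropy is a state function; using a reversible isothermal path, ΔS_gas = nR ln(V₂/V₁) = 1.13 × 8.314 × ln(15.8/4.34) = 12.1 J/K.
The insulated surroundings exchange no heat, so ΔS_surr = 0 and ΔS_universe = ΔS_gas.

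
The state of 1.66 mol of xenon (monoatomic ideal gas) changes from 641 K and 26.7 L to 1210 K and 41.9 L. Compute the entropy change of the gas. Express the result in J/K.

Entropy is a state function: ΔS = nC_V ln(T₂/T₁) + nR ln(V₂/V₁), with C_V = 3R/2 = 12.47 J mol⁻¹ K⁻¹ for a monoatomic ideal gas.
ΔS = 1.66 × [12.47 × ln(1210/641) + 8.314 × ln(41.9/26.7)] = 19.4 J/K.

ΔS = 19.4 J/K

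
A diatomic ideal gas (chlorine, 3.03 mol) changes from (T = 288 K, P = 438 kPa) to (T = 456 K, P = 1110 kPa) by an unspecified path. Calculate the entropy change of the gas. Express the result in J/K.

ΔS = 17.1 J/K

ΔS = nC_p ln(T₂/T₁) − nR ln(P₂/P₁), with C_p = 7R/2 = 29.1 J mol⁻¹ K⁻¹ for a diatomic ideal gas.
ΔS = 3.03 × [29.1 × ln(456/288) − 8.314 × ln(1110/438)] = 17.1 J/K.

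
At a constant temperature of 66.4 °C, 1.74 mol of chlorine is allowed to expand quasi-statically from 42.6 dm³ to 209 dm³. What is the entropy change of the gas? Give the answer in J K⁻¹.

ΔS_gas = 23 J/K

For an isothermal ideal gas ΔS_gas = nR ln(V₂/V₁) = 1.74 × 8.314 × ln(209/42.6) = 23 J/K.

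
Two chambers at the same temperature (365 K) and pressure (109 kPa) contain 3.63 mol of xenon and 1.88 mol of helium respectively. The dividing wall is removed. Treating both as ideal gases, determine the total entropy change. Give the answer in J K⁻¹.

ΔS_mix = 29.4 J/K

Mole fractions: x_A = 3.63/5.51 = 0.659, x_B = 0.341.
ΔS_mix = −R(n_A ln x_A + n_B ln x_B) = −8.314 × (3.63 ln 0.659 + 1.88 ln 0.341) = 29.4 J/K.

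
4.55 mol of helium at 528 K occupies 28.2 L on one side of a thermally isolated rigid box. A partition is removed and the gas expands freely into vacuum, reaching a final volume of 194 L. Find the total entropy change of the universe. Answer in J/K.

ΔS_universe = 73 J/K

No heat is exchanged and no work is done, so the ideal-gas temperature stays constant.
Entropy is a state function; using a reversible isothermal path, ΔS_gas = nR ln(V₂/V₁) = 4.55 × 8.314 × ln(194/28.2) = 73 J/K.
The insulated surroundings exchange no heat, so ΔS_surr = 0 and ΔS_universe = ΔS_gas.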